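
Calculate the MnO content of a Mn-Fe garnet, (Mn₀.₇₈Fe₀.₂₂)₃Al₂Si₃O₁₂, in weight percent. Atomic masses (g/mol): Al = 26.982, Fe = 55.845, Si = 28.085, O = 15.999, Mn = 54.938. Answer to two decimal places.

33.49 wt%

M((Mn₀.₇₈Fe₀.₂₂)₃Al₂Si₃O₁₂) = 495.620 g/mol; M(MnO) = 70.937 g/mol.
Moles MnO per formula unit = 2.34 Mn ÷ 1 = 2.3400.
MnO fraction = (2.3400 × 70.937) / 495.620 = 165.993/495.620 = 0.3349.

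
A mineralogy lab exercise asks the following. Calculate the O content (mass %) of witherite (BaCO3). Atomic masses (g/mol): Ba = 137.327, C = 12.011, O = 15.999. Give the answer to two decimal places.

M(BaCO3) = 197.335 g/mol.
O contributes 3 × 15.999 = 47.997 g per mole.
47.997/197.335 = 0.2432 → 24.32%.

24.32 mass %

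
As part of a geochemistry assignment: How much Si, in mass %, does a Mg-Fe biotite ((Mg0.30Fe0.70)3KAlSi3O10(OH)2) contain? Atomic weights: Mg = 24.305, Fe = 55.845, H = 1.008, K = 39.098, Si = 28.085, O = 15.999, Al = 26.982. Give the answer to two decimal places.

17.43 mass %

Formula mass = 0.90·24.305 + 2.10·55.845 + 1·39.098 + 1·26.982 + 3·28.085 + 12·15.999 + 2·1.008 = 483.488 g/mol, of which 84.255 g is Si.
So Si makes up 84.255/483.488 = 0.1743 of the mass, i.e. 17.43%.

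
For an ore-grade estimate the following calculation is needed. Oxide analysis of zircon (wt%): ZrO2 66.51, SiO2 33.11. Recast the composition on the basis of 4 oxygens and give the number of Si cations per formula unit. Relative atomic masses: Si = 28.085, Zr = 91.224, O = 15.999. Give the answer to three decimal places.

ZrO2: 66.51/123.222 = 0.53976 mol → 0.53976 mol Zr, 1.07952 mol O.
SiO2: 33.11/60.083 = 0.55107 mol → 0.55107 mol Si, 1.10214 mol O.
Total oxygen = 2.18166 mol. Normalization factor = 4/2.18166 = 1.83347.
Si per 4 O = 0.55107 × 1.83347 = 1.010.

1.010 Si apfu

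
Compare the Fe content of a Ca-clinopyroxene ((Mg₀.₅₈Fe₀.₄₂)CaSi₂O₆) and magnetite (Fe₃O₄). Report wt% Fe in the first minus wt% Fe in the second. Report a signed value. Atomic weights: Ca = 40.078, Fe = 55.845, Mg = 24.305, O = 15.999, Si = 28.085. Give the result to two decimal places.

-62.15 percentage points

First mineral: 23.455 g Fe in 229.794 g formula = 10.21 wt% Fe.
Second mineral: 167.535 g Fe in 231.531 g formula = 72.36 wt% Fe.
10.21% − 72.36% gives a difference of -62.15 percentage points.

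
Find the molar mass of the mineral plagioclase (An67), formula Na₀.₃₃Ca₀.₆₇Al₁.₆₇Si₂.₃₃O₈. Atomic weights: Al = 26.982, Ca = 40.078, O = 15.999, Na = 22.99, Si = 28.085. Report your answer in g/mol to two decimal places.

The formula mass is the sum 0.33·22.99 + 0.67·40.078 + 1.67·26.982 + 2.33·28.085 + 8·15.999.

272.93 g/mol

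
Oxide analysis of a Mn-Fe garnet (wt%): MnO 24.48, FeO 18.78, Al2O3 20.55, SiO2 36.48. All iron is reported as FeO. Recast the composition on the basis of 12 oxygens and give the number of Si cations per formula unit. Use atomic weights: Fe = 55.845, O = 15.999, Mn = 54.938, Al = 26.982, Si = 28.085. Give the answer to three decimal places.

3.004 Si apfu

MnO (M=70.937): mol = 0.34509; Mn = 0.34509, O = 0.34509.
FeO (M=71.844): mol = 0.26140; Fe = 0.26140, O = 0.26140.
Al2O3 (M=101.961): mol = 0.20155; Al = 0.40310, O = 0.60465.
SiO2 (M=60.083): mol = 0.60716; Si = 0.60716, O = 1.21432.
ΣO = 2.42546; factor = 12/ΣO = 4.94752.
Si apfu = 0.60716 × 4.94752 = 3.004.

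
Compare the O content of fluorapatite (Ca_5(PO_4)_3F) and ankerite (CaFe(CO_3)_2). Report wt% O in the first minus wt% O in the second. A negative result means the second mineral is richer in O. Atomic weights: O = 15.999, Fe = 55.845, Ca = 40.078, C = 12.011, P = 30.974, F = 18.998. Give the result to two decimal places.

O in Ca_5(PO_4)_3F: molar mass 504.298 g/mol; 12×15.999 = 191.988 g → 38.07 wt%.
O in CaFe(CO_3)_2: molar mass 215.939 g/mol; 6×15.999 = 95.994 g → 44.45 wt%.
Difference = 38.07 − 44.45 = -6.38 percentage points.

-6.38 percentage points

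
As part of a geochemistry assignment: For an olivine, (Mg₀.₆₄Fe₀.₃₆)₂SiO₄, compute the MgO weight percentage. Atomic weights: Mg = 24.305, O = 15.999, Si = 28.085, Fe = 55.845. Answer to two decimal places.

31.57 wt%

Molar mass of (Mg₀.₆₄Fe₀.₃₆)₂SiO₄ = 1.28*24.305 + 0.72*55.845 + 1*28.085 + 4*15.999 = 163.400 g/mol.
Each formula unit contains 1.28 Mg, equivalent to 1.28/1 = 1.2800 mol MgO.
M(MgO) = 1×24.305 + 1×15.999 = 40.304 g/mol.
Mass of MgO per formula unit = 1.2800 × 40.304 = 51.589 g.
MgO wt% = 51.589 / 163.400 × 100 = 31.57%.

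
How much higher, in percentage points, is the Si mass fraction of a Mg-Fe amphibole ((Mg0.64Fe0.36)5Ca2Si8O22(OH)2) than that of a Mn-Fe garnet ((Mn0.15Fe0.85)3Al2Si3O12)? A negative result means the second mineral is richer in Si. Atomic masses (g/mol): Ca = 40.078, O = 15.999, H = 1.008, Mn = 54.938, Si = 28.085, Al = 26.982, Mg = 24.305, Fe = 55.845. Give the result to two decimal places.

8.91 percentage points

First mineral: 224.680 g Si in 869.125 g formula = 25.85 wt% Si.
Second mineral: 84.255 g Si in 497.334 g formula = 16.94 wt% Si.
25.85% − 16.94% gives a difference of 8.91 percentage points.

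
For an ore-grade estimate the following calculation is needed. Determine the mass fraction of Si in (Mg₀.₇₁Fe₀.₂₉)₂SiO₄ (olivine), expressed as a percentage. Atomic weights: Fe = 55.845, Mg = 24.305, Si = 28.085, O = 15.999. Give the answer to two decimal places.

17.67 weight percent

Formula mass = 1.42*24.305 + 0.58*55.845 + 1*28.085 + 4*15.999 = 158.984 g/mol, of which 28.085 g is Si.
So Si makes up 28.085/158.984 = 0.1767 of the mass, i.e. 17.67%.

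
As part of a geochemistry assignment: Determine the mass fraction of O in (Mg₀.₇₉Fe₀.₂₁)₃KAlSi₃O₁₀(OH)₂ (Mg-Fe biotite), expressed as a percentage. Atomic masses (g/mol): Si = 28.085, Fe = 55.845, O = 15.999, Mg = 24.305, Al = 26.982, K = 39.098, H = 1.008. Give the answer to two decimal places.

Formula mass = 2.37*24.305 + 0.63*55.845 + 1*39.098 + 1*26.982 + 3*28.085 + 12*15.999 + 2*1.008 = 437.124 g/mol, of which 191.988 g is O.
So O makes up 191.988/437.124 = 0.4392 of the mass, i.e. 43.92%.

43.92 mass %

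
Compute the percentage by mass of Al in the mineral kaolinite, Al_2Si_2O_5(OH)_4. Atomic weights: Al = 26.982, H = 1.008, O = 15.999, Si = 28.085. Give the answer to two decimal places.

20.90 mass %

Formula mass = 2·26.982 + 2·28.085 + 9·15.999 + 4·1.008 = 258.157 g/mol, of which 53.964 g is Al.
So Al makes up 53.964/258.157 = 0.2090 of the mass, i.e. 20.90%.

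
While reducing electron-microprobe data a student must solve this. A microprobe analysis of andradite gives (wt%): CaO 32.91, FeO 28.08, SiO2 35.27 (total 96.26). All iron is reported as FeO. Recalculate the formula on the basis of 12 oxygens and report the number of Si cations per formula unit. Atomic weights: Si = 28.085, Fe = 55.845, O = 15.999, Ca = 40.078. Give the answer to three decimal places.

3.274 Si apfu

32.91 wt% CaO ÷ 56.077 g/mol = 0.58687 mol, giving 0.58687 Ca and 0.58687 O.
28.08 wt% FeO ÷ 71.844 g/mol = 0.39085 mol, giving 0.39085 Fe and 0.39085 O.
35.27 wt% SiO2 ÷ 60.083 g/mol = 0.58702 mol, giving 0.58702 Si and 1.17404 O.
Oxygen sums to 2.15176; scaling by 12/2.15176 = 5.57683 puts the formula on 12 O.
Si: 0.58702 × 5.57683 = 3.274 atoms per formula unit.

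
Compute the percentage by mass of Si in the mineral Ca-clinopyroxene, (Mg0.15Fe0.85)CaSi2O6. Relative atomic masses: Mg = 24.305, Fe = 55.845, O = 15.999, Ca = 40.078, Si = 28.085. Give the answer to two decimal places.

Molar mass of (Mg0.15Fe0.85)CaSi2O6: 0.15×24.305 + 0.85×55.845 + 1×40.078 + 2×28.085 + 6×15.999 = 243.356 g/mol.
Mass of Si per formula unit: 2 × 28.085 = 56.170 g.
Weight fraction Si = 56.170 / 243.356 = 0.2308.

23.08 wt%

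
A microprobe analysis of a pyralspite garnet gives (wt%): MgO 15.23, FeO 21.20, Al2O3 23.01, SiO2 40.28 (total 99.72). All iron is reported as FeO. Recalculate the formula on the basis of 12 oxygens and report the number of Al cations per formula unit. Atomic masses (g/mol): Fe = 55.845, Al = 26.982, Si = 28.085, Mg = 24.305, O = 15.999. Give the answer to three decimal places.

15.23 wt% MgO ÷ 40.304 g/mol = 0.37788 mol, giving 0.37788 Mg and 0.37788 O.
21.20 wt% FeO ÷ 71.844 g/mol = 0.29508 mol, giving 0.29508 Fe and 0.29508 O.
23.01 wt% Al2O3 ÷ 101.961 g/mol = 0.22567 mol, giving 0.45134 Al and 0.67701 O.
40.28 wt% SiO2 ÷ 60.083 g/mol = 0.67041 mol, giving 0.67041 Si and 1.34082 O.
Oxygen sums to 2.69079; scaling by 12/2.69079 = 4.45966 puts the formula on 12 O.
Al: 0.45134 × 4.45966 = 2.013 atoms per formula unit.

2.013 Al apfu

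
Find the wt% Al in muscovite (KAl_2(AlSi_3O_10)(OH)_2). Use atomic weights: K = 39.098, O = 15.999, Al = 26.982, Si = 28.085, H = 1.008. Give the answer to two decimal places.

20.32 wt%

Molar mass of KAl_2(AlSi_3O_10)(OH)_2: 1*39.098 + 3*26.982 + 3*28.085 + 12*15.999 + 2*1.008 = 398.303 g/mol.
Mass of Al per formula unit: 3 × 26.982 = 80.946 g.
Weight fraction Al = 80.946 / 398.303 = 0.2032.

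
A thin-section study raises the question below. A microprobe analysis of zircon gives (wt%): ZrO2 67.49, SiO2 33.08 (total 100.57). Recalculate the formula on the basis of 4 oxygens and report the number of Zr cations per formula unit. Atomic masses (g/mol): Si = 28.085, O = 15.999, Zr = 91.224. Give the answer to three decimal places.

67.49 wt% ZrO2 ÷ 123.222 g/mol = 0.54771 mol, giving 0.54771 Zr and 1.09542 O.
33.08 wt% SiO2 ÷ 60.083 g/mol = 0.55057 mol, giving 0.55057 Si and 1.10114 O.
Oxygen sums to 2.19656; scaling by 4/2.19656 = 1.82103 puts the formula on 4 O.
Zr: 0.54771 × 1.82103 = 0.997 atoms per formula unit.

0.997 Zr apfu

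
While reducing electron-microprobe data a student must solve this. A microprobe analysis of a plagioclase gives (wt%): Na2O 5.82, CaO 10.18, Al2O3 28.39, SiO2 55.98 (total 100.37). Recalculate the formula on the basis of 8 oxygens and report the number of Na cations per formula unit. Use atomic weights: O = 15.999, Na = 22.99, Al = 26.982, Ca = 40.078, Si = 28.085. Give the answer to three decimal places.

5.82 wt% Na2O ÷ 61.979 g/mol = 0.09390 mol, giving 0.18780 Na and 0.09390 O.
10.18 wt% CaO ÷ 56.077 g/mol = 0.18154 mol, giving 0.18154 Ca and 0.18154 O.
28.39 wt% Al2O3 ÷ 101.961 g/mol = 0.27844 mol, giving 0.55688 Al and 0.83532 O.
55.98 wt% SiO2 ÷ 60.083 g/mol = 0.93171 mol, giving 0.93171 Si and 1.86342 O.
Oxygen sums to 2.97418; scaling by 8/2.97418 = 2.68982 puts the formula on 8 O.
Na: 0.18780 × 2.68982 = 0.505 atoms per formula unit.

0.505 Na apfu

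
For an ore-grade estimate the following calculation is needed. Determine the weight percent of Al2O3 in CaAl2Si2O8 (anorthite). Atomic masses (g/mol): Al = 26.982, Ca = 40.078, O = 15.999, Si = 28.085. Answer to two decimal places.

36.65 wt%

Formula mass = 278.204 g/mol.
2 Al → 1.0000 mol Al2O3 per formula unit; M(Al2O3) = 101.961, so Al2O3 mass = 101.961 g.
101.961/278.204 × 100 = 36.65 wt%.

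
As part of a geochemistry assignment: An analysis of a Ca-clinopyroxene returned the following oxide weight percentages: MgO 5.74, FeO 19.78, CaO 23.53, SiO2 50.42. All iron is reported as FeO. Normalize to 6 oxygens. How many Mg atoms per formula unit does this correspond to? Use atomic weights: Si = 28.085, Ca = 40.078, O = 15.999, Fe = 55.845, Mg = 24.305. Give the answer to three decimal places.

5.74 wt% MgO ÷ 40.304 g/mol = 0.14242 mol, giving 0.14242 Mg and 0.14242 O.
19.78 wt% FeO ÷ 71.844 g/mol = 0.27532 mol, giving 0.27532 Fe and 0.27532 O.
23.53 wt% CaO ÷ 56.077 g/mol = 0.41960 mol, giving 0.41960 Ca and 0.41960 O.
50.42 wt% SiO2 ÷ 60.083 g/mol = 0.83917 mol, giving 0.83917 Si and 1.67834 O.
Oxygen sums to 2.51568; scaling by 6/2.51568 = 2.38504 puts the formula on 6 O.
Mg: 0.14242 × 2.38504 = 0.340 atoms per formula unit.

0.340 Mg apfu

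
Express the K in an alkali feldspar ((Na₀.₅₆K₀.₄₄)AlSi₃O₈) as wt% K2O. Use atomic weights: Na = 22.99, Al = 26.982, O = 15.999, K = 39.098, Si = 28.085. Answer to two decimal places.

7.69 wt%

M((Na₀.₅₆K₀.₄₄)AlSi₃O₈) = 269.307 g/mol; M(K2O) = 94.195 g/mol.
Moles K2O per formula unit = 0.44 K ÷ 2 = 0.2200.
K2O fraction = (0.2200 × 94.195) / 269.307 = 20.723/269.307 = 0.0769.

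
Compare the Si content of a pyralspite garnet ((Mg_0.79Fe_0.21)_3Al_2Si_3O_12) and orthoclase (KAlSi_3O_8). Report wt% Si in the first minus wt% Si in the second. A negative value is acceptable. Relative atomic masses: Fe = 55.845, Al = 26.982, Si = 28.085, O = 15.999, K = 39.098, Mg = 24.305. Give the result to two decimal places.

-10.35 percentage points

First mineral: 84.255 g Si in 422.992 g formula = 19.92 wt% Si.
Second mineral: 84.255 g Si in 278.327 g formula = 30.27 wt% Si.
19.92% − 30.27% gives a difference of -10.35 percentage points.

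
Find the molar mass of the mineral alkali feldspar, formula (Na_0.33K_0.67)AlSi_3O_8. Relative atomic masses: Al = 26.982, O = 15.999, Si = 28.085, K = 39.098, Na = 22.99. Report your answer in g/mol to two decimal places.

M = 0.33·22.99 + 0.67·39.098 + 1·26.982 + 3·28.085 + 8·15.999

273.01 g/mol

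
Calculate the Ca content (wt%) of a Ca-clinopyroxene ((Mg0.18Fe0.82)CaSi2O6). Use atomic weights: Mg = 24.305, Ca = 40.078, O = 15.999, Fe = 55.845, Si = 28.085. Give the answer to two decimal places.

16.53 wt%

Formula mass = 0.18*24.305 + 0.82*55.845 + 1*40.078 + 2*28.085 + 6*15.999 = 242.410 g/mol, of which 40.078 g is Ca.
So Ca makes up 40.078/242.410 = 0.1653 of the mass, i.e. 16.53%.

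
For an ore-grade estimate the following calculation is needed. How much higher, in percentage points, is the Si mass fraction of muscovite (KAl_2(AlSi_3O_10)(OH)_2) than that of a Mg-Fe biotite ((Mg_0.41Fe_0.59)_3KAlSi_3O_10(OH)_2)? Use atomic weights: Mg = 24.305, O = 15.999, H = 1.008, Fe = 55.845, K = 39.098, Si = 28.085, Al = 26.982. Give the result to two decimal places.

First mineral: 84.255 g Si in 398.303 g formula = 21.15 wt% Si.
Second mineral: 84.255 g Si in 473.080 g formula = 17.81 wt% Si.
21.15% − 17.81% gives a difference of 3.34 percentage points.

3.34 percentage points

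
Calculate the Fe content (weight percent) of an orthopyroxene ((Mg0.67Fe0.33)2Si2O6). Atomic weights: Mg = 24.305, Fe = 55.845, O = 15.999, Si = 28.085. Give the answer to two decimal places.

Molar mass of (Mg0.67Fe0.33)2Si2O6: 1.34*24.305 + 0.66*55.845 + 2*28.085 + 6*15.999 = 221.590 g/mol.
Mass of Fe per formula unit: 0.66 × 55.845 = 36.858 g.
Weight fraction Fe = 36.858 / 221.590 = 0.1663.

16.63 weight percent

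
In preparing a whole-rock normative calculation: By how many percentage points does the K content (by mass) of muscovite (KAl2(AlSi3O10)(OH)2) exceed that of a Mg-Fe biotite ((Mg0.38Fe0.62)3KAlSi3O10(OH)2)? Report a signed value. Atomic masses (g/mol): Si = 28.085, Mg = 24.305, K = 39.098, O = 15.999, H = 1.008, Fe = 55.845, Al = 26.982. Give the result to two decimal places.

1.60 percentage points

M(KAl2(AlSi3O10)(OH)2) = 398.303 g/mol, so wt% K = 39.098/398.303 × 100 = 9.82%.
M((Mg0.38Fe0.62)3KAlSi3O10(OH)2) = 475.918 g/mol, so wt% K = 39.098/475.918 × 100 = 8.22%.
9.82 − 8.22 = 1.60 pp.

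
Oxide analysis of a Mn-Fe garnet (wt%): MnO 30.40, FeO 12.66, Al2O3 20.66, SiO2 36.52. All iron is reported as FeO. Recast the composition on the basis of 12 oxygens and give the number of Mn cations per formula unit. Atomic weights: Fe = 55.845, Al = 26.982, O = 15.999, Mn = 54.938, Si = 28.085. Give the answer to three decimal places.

2.118 Mn apfu

MnO (M=70.937): mol = 0.42855; Mn = 0.42855, O = 0.42855.
FeO (M=71.844): mol = 0.17622; Fe = 0.17622, O = 0.17622.
Al2O3 (M=101.961): mol = 0.20263; Al = 0.40526, O = 0.60789.
SiO2 (M=60.083): mol = 0.60783; Si = 0.60783, O = 1.21566.
ΣO = 2.42832; factor = 12/ΣO = 4.94169.
Mn apfu = 0.42855 × 4.94169 = 2.118.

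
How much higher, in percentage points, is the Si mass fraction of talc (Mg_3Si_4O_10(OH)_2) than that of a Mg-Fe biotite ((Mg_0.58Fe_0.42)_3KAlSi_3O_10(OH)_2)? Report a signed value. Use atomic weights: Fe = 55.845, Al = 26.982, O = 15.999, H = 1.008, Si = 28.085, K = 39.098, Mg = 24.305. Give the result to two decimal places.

Si in Mg_3Si_4O_10(OH)_2: molar mass 379.259 g/mol; 4×28.085 = 112.340 g → 29.62 wt%.
Si in (Mg_0.58Fe_0.42)_3KAlSi_3O_10(OH)_2: molar mass 456.994 g/mol; 3×28.085 = 84.255 g → 18.44 wt%.
Difference = 29.62 − 18.44 = 11.18 percentage points.

11.18 percentage points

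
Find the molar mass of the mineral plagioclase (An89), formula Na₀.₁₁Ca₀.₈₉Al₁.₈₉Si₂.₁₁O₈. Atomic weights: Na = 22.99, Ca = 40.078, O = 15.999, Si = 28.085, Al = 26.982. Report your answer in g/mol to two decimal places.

276.45 g/mol

M = 0.11(22.99) + 0.89(40.078) + 1.89(26.982) + 2.11(28.085) + 8(15.999)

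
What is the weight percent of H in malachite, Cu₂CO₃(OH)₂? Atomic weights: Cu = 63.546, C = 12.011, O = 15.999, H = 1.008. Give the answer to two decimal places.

M(Cu₂CO₃(OH)₂) = 221.114 g/mol.
H contributes 2 × 1.008 = 2.016 g per mole.
2.016/221.114 = 0.0091 → 0.91%.

0.91 wt%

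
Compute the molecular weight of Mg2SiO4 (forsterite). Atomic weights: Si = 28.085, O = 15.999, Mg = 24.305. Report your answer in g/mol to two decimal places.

M = 2×24.305 + 1×28.085 + 4×15.999

140.69 g/mol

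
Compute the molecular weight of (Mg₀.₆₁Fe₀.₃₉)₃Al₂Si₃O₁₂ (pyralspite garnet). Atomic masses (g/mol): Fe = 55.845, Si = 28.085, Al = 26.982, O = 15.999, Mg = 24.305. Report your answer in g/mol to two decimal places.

440.02 g/mol

M = 1.83·24.305 + 1.17·55.845 + 2·26.982 + 3·28.085 + 12·15.999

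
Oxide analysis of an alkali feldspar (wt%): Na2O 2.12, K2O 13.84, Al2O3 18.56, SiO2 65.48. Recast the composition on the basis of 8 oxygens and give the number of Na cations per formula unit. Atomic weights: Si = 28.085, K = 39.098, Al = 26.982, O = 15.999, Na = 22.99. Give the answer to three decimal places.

0.188 Na apfu

Na2O: 2.12/61.979 = 0.03421 mol → 0.06842 mol Na, 0.03421 mol O.
K2O: 13.84/94.195 = 0.14693 mol → 0.29386 mol K, 0.14693 mol O.
Al2O3: 18.56/101.961 = 0.18203 mol → 0.36406 mol Al, 0.54609 mol O.
SiO2: 65.48/60.083 = 1.08983 mol → 1.08983 mol Si, 2.17966 mol O.
Total oxygen = 2.90689 mol. Normalization factor = 8/2.90689 = 2.75208.
Na per 8 O = 0.06842 × 2.75208 = 0.188.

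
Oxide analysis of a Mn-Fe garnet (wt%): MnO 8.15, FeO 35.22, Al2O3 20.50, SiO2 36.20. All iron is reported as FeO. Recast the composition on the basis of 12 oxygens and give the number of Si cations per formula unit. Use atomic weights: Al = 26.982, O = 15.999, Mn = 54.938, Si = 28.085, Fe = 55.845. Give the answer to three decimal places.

MnO (M=70.937): mol = 0.11489; Mn = 0.11489, O = 0.11489.
FeO (M=71.844): mol = 0.49023; Fe = 0.49023, O = 0.49023.
Al2O3 (M=101.961): mol = 0.20106; Al = 0.40212, O = 0.60318.
SiO2 (M=60.083): mol = 0.60250; Si = 0.60250, O = 1.20500.
ΣO = 2.41330; factor = 12/ΣO = 4.97244.
Si apfu = 0.60250 × 4.97244 = 2.996.

2.996 Si apfu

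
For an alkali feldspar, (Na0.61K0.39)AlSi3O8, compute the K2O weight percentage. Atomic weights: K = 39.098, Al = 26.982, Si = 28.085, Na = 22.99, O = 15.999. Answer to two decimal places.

6.84 wt%

M((Na0.61K0.39)AlSi3O8) = 268.501 g/mol; M(K2O) = 94.195 g/mol.
Moles K2O per formula unit = 0.39 K ÷ 2 = 0.1950.
K2O fraction = (0.1950 × 94.195) / 268.501 = 18.368/268.501 = 0.0684.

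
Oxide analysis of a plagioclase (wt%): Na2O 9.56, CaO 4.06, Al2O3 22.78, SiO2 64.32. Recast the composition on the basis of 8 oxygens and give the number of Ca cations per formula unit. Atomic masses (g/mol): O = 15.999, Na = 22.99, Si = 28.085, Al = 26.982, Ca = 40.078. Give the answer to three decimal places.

9.56 wt% Na2O ÷ 61.979 g/mol = 0.15425 mol, giving 0.30850 Na and 0.15425 O.
4.06 wt% CaO ÷ 56.077 g/mol = 0.07240 mol, giving 0.07240 Ca and 0.07240 O.
22.78 wt% Al2O3 ÷ 101.961 g/mol = 0.22342 mol, giving 0.44684 Al and 0.67026 O.
64.32 wt% SiO2 ÷ 60.083 g/mol = 1.07052 mol, giving 1.07052 Si and 2.14104 O.
Oxygen sums to 3.03795; scaling by 8/3.03795 = 2.63335 puts the formula on 8 O.
Ca: 0.07240 × 2.63335 = 0.191 atoms per formula unit.

0.191 Ca apfu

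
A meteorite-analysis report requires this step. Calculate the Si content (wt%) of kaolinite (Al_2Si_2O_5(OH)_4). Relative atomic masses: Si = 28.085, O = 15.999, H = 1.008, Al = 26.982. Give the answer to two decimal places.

M(Al_2Si_2O_5(OH)_4) = 258.157 g/mol.
Si contributes 2 × 28.085 = 56.170 g per mole.
56.170/258.157 = 0.2176 → 21.76%.

21.76 wt%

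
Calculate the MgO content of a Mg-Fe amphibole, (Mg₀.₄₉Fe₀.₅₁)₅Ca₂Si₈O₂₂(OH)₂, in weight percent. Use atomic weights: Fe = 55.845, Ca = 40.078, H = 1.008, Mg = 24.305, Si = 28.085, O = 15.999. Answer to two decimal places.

11.06 wt%

Molar mass of (Mg₀.₄₉Fe₀.₅₁)₅Ca₂Si₈O₂₂(OH)₂ = 2.45×24.305 + 2.55×55.845 + 2×40.078 + 8×28.085 + 24×15.999 + 2×1.008 = 892.780 g/mol.
Each formula unit contains 2.45 Mg, equivalent to 2.45/1 = 2.4500 mol MgO.
M(MgO) = 1×24.305 + 1×15.999 = 40.304 g/mol.
Mass of MgO per formula unit = 2.4500 × 40.304 = 98.745 g.
MgO wt% = 98.745 / 892.780 × 100 = 11.06%.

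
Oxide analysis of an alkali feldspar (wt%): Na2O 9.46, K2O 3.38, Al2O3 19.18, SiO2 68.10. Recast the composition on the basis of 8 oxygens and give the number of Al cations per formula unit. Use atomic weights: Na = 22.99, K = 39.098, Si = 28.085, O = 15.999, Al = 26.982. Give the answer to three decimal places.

0.997 Al apfu

9.46 wt% Na2O ÷ 61.979 g/mol = 0.15263 mol, giving 0.30526 Na and 0.15263 O.
3.38 wt% K2O ÷ 94.195 g/mol = 0.03588 mol, giving 0.07176 K and 0.03588 O.
19.18 wt% Al2O3 ÷ 101.961 g/mol = 0.18811 mol, giving 0.37622 Al and 0.56433 O.
68.10 wt% SiO2 ÷ 60.083 g/mol = 1.13343 mol, giving 1.13343 Si and 2.26686 O.
Oxygen sums to 3.01970; scaling by 8/3.01970 = 2.64927 puts the formula on 8 O.
Al: 0.37622 × 2.64927 = 0.997 atoms per formula unit.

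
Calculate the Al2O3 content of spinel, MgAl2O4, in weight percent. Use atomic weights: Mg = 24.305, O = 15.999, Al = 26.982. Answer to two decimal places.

71.67 wt%

M(MgAl2O4) = 142.265 g/mol; M(Al2O3) = 101.961 g/mol.
Moles Al2O3 per formula unit = 2 Al ÷ 2 = 1.0000.
Al2O3 fraction = (1.0000 × 101.961) / 142.265 = 101.961/142.265 = 0.7167.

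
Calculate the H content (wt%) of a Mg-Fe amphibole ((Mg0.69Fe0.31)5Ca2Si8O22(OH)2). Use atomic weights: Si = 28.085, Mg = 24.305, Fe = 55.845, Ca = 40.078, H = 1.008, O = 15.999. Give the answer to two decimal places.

0.23 wt%

Formula mass = 3.45·24.305 + 1.55·55.845 + 2·40.078 + 8·28.085 + 24·15.999 + 2·1.008 = 861.240 g/mol, of which 2.016 g is H.
So H makes up 2.016/861.240 = 0.0023 of the mass, i.e. 0.23%.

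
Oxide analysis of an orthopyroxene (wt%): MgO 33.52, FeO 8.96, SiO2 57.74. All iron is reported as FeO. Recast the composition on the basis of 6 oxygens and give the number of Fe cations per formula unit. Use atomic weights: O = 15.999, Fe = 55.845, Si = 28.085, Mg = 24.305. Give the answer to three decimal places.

0.260 Fe apfu

MgO (M=40.304): mol = 0.83168; Mg = 0.83168, O = 0.83168.
FeO (M=71.844): mol = 0.12471; Fe = 0.12471, O = 0.12471.
SiO2 (M=60.083): mol = 0.96100; Si = 0.96100, O = 1.92200.
ΣO = 2.87839; factor = 6/ΣO = 2.08450.
Fe apfu = 0.12471 × 2.08450 = 0.260.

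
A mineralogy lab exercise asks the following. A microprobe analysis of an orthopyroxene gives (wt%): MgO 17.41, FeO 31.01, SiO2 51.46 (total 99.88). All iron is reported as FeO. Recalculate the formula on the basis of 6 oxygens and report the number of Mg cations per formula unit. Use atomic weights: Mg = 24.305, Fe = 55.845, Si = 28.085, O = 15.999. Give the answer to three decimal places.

MgO: 17.41/40.304 = 0.43197 mol → 0.43197 mol Mg, 0.43197 mol O.
FeO: 31.01/71.844 = 0.43163 mol → 0.43163 mol Fe, 0.43163 mol O.
SiO2: 51.46/60.083 = 0.85648 mol → 0.85648 mol Si, 1.71296 mol O.
Total oxygen = 2.57656 mol. Normalization factor = 6/2.57656 = 2.32869.
Mg per 6 O = 0.43197 × 2.32869 = 1.006.

1.006 Mg apfu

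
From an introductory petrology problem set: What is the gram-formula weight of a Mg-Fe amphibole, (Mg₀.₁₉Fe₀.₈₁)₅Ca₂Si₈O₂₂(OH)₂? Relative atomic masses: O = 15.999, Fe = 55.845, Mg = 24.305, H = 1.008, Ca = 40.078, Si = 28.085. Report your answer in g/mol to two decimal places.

M = 0.95*24.305 + 4.05*55.845 + 2*40.078 + 8*28.085 + 24*15.999 + 2*1.008

940.09 g/mol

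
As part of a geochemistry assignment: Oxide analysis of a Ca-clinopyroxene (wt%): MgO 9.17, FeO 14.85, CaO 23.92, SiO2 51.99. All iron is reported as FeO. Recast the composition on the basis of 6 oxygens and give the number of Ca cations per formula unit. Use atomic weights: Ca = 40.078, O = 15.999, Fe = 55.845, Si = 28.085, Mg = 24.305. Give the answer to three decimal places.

9.17 wt% MgO ÷ 40.304 g/mol = 0.22752 mol, giving 0.22752 Mg and 0.22752 O.
14.85 wt% FeO ÷ 71.844 g/mol = 0.20670 mol, giving 0.20670 Fe and 0.20670 O.
23.92 wt% CaO ÷ 56.077 g/mol = 0.42656 mol, giving 0.42656 Ca and 0.42656 O.
51.99 wt% SiO2 ÷ 60.083 g/mol = 0.86530 mol, giving 0.86530 Si and 1.73060 O.
Oxygen sums to 2.59138; scaling by 6/2.59138 = 2.31537 puts the formula on 6 O.
Ca: 0.42656 × 2.31537 = 0.988 atoms per formula unit.

0.988 Ca apfu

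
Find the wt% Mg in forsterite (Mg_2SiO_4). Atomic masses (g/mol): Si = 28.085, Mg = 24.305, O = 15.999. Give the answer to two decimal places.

Molar mass of Mg_2SiO_4: 2*24.305 + 1*28.085 + 4*15.999 = 140.691 g/mol.
Mass of Mg per formula unit: 2 × 24.305 = 48.610 g.
Weight fraction Mg = 48.610 / 140.691 = 0.3455.

34.55 weight percent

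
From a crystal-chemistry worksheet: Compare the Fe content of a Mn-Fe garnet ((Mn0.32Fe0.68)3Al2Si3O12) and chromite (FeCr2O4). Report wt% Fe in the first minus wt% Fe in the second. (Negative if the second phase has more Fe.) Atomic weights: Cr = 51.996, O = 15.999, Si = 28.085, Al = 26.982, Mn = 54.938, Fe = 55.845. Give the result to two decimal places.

-2.02 percentage points

Fe in (Mn0.32Fe0.68)3Al2Si3O12: molar mass 496.871 g/mol; 2.04×55.845 = 113.924 g → 22.93 wt%.
Fe in FeCr2O4: molar mass 223.833 g/mol; 1×55.845 = 55.845 g → 24.95 wt%.
Difference = 22.93 − 24.95 = -2.02 percentage points.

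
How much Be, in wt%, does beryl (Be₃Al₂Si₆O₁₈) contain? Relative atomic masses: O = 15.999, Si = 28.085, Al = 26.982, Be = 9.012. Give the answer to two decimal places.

Formula mass = 3·9.012 + 2·26.982 + 6·28.085 + 18·15.999 = 537.492 g/mol, of which 27.036 g is Be.
So Be makes up 27.036/537.492 = 0.0503 of the mass, i.e. 5.03%.

5.03 wt%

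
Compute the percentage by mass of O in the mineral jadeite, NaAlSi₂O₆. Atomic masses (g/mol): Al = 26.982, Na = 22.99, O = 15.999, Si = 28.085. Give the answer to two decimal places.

M(NaAlSi₂O₆) = 202.136 g/mol.
O contributes 6 × 15.999 = 95.994 g per mole.
95.994/202.136 = 0.4749 → 47.49%.

47.49 mass %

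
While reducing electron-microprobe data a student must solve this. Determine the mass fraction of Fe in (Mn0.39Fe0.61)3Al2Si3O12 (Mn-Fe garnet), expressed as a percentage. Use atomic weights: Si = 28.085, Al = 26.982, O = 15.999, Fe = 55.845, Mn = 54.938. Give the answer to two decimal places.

Formula mass = 1.17*54.938 + 1.83*55.845 + 2*26.982 + 3*28.085 + 12*15.999 = 496.681 g/mol, of which 102.196 g is Fe.
So Fe makes up 102.196/496.681 = 0.2058 of the mass, i.e. 20.58%.

20.58 wt%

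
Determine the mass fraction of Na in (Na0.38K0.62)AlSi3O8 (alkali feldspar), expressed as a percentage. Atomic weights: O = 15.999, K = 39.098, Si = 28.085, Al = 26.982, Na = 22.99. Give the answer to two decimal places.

3.21 mass %

Formula mass = 0.38·22.99 + 0.62·39.098 + 1·26.982 + 3·28.085 + 8·15.999 = 272.206 g/mol, of which 8.736 g is Na.
So Na makes up 8.736/272.206 = 0.0321 of the mass, i.e. 3.21%.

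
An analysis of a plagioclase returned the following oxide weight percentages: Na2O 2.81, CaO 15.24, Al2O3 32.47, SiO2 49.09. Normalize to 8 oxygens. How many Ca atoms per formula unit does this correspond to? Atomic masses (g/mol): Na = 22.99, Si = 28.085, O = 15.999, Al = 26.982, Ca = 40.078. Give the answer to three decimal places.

0.748 Ca apfu

Na2O (M=61.979): mol = 0.04534; Na = 0.09068, O = 0.04534.
CaO (M=56.077): mol = 0.27177; Ca = 0.27177, O = 0.27177.
Al2O3 (M=101.961): mol = 0.31846; Al = 0.63692, O = 0.95538.
SiO2 (M=60.083): mol = 0.81704; Si = 0.81704, O = 1.63408.
ΣO = 2.90657; factor = 8/ΣO = 2.75239.
Ca apfu = 0.27177 × 2.75239 = 0.748.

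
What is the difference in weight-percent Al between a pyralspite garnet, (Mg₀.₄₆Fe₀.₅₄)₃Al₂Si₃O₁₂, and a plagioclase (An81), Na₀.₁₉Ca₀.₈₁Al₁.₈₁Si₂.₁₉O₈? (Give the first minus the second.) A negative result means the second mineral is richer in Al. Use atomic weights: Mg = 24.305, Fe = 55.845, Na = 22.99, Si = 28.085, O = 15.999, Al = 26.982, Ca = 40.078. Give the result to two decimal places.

-5.87 percentage points

First mineral: 53.964 g Al in 454.217 g formula = 11.88 wt% Al.
Second mineral: 48.837 g Al in 275.167 g formula = 17.75 wt% Al.
11.88% − 17.75% gives a difference of -5.87 percentage points.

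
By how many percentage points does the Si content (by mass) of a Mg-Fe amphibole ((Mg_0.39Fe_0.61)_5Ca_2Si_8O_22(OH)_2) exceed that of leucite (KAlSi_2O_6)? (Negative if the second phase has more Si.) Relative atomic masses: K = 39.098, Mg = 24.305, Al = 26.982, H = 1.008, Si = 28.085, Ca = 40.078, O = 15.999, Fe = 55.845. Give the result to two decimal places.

First mineral: 224.680 g Si in 908.550 g formula = 24.73 wt% Si.
Second mineral: 56.170 g Si in 218.244 g formula = 25.74 wt% Si.
24.73% − 25.74% gives a difference of -1.01 percentage points.

-1.01 percentage points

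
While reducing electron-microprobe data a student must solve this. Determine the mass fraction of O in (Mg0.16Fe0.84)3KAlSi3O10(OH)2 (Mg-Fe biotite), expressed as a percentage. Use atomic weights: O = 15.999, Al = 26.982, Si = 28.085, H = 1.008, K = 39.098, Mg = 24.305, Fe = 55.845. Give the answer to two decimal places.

38.65 weight percent

Formula mass = 0.48×24.305 + 2.52×55.845 + 1×39.098 + 1×26.982 + 3×28.085 + 12×15.999 + 2×1.008 = 496.735 g/mol, of which 191.988 g is O.
So O makes up 191.988/496.735 = 0.3865 of the mass, i.e. 38.65%.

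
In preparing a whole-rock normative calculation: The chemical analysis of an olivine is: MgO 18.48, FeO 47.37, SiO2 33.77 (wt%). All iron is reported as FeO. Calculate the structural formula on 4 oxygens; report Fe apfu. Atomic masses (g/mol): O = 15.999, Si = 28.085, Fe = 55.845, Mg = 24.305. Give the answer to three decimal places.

1.176 Fe apfu

18.48 wt% MgO ÷ 40.304 g/mol = 0.45852 mol, giving 0.45852 Mg and 0.45852 O.
47.37 wt% FeO ÷ 71.844 g/mol = 0.65935 mol, giving 0.65935 Fe and 0.65935 O.
33.77 wt% SiO2 ÷ 60.083 g/mol = 0.56206 mol, giving 0.56206 Si and 1.12412 O.
Oxygen sums to 2.24199; scaling by 4/2.24199 = 1.78413 puts the formula on 4 O.
Fe: 0.65935 × 1.78413 = 1.176 atoms per formula unit.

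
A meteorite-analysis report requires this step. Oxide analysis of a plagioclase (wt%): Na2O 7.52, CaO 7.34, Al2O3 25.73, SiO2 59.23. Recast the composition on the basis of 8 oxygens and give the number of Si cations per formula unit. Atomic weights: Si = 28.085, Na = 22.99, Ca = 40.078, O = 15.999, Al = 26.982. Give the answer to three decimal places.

2.646 Si apfu

7.52 wt% Na2O ÷ 61.979 g/mol = 0.12133 mol, giving 0.24266 Na and 0.12133 O.
7.34 wt% CaO ÷ 56.077 g/mol = 0.13089 mol, giving 0.13089 Ca and 0.13089 O.
25.73 wt% Al2O3 ÷ 101.961 g/mol = 0.25235 mol, giving 0.50470 Al and 0.75705 O.
59.23 wt% SiO2 ÷ 60.083 g/mol = 0.98580 mol, giving 0.98580 Si and 1.97160 O.
Oxygen sums to 2.98087; scaling by 8/2.98087 = 2.68378 puts the formula on 8 O.
Si: 0.98580 × 2.68378 = 2.646 atoms per formula unit.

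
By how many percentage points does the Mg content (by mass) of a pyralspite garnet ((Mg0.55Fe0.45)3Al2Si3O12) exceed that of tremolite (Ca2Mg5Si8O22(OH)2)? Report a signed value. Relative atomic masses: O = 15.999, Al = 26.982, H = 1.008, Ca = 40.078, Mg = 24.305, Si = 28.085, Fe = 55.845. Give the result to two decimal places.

-5.96 percentage points

First mineral: 40.103 g Mg in 445.701 g formula = 9.00 wt% Mg.
Second mineral: 121.525 g Mg in 812.353 g formula = 14.96 wt% Mg.
9.00% − 14.96% gives a difference of -5.96 percentage points.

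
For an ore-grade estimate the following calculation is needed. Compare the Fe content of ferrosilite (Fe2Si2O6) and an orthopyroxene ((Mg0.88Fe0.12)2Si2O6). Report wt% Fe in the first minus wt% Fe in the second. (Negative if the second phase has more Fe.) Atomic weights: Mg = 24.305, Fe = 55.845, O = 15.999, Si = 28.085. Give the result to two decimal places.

First mineral: 111.690 g Fe in 263.854 g formula = 42.33 wt% Fe.
Second mineral: 13.403 g Fe in 208.344 g formula = 6.43 wt% Fe.
42.33% − 6.43% gives a difference of 35.90 percentage points.

35.90 percentage points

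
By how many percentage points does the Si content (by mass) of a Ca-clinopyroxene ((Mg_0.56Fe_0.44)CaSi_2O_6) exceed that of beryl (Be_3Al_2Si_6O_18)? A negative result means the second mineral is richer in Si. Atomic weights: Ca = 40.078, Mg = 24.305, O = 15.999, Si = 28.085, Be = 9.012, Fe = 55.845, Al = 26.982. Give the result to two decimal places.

First mineral: 56.170 g Si in 230.425 g formula = 24.38 wt% Si.
Second mineral: 168.510 g Si in 537.492 g formula = 31.35 wt% Si.
24.38% − 31.35% gives a difference of -6.97 percentage points.

-6.97 percentage points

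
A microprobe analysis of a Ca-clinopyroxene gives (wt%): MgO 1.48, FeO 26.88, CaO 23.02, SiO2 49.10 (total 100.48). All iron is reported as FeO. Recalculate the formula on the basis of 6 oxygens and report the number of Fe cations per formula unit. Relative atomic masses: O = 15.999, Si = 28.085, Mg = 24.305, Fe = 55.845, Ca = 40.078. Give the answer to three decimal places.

0.914 Fe apfu

MgO: 1.48/40.304 = 0.03672 mol → 0.03672 mol Mg, 0.03672 mol O.
FeO: 26.88/71.844 = 0.37414 mol → 0.37414 mol Fe, 0.37414 mol O.
CaO: 23.02/56.077 = 0.41051 mol → 0.41051 mol Ca, 0.41051 mol O.
SiO2: 49.10/60.083 = 0.81720 mol → 0.81720 mol Si, 1.63440 mol O.
Total oxygen = 2.45577 mol. Normalization factor = 6/2.45577 = 2.44323.
Fe per 6 O = 0.37414 × 2.44323 = 0.914.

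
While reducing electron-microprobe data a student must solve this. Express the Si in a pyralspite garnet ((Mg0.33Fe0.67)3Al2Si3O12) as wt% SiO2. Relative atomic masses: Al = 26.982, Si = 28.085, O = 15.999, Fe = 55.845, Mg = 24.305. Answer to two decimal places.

M((Mg0.33Fe0.67)3Al2Si3O12) = 466.517 g/mol; M(SiO2) = 60.083 g/mol.
Moles SiO2 per formula unit = 3 Si ÷ 1 = 3.0000.
SiO2 fraction = (3.0000 × 60.083) / 466.517 = 180.249/466.517 = 0.3864.

38.64 wt%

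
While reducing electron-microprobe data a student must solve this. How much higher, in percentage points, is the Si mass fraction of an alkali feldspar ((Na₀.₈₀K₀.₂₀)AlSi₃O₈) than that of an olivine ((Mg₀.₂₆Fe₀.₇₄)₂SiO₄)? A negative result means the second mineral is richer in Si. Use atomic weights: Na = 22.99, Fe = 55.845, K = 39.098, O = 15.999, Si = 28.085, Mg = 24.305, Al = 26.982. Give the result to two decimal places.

16.75 percentage points

Si in (Na₀.₈₀K₀.₂₀)AlSi₃O₈: molar mass 265.441 g/mol; 3×28.085 = 84.255 g → 31.74 wt%.
Si in (Mg₀.₂₆Fe₀.₇₄)₂SiO₄: molar mass 187.370 g/mol; 1×28.085 = 28.085 g → 14.99 wt%.
Difference = 31.74 − 14.99 = 16.75 percentage points.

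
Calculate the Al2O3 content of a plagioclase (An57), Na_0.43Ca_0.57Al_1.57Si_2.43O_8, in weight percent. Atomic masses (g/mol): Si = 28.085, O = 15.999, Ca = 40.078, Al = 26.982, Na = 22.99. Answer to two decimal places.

M(Na_0.43Ca_0.57Al_1.57Si_2.43O_8) = 271.330 g/mol; M(Al2O3) = 101.961 g/mol.
Moles Al2O3 per formula unit = 1.57 Al ÷ 2 = 0.7850.
Al2O3 fraction = (0.7850 × 101.961) / 271.330 = 80.039/271.330 = 0.2950.

29.50 wt%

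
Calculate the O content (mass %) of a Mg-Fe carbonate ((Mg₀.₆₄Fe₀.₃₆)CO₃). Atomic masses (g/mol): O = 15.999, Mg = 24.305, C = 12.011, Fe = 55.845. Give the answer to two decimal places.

Molar mass of (Mg₀.₆₄Fe₀.₃₆)CO₃: 0.64*24.305 + 0.36*55.845 + 1*12.011 + 3*15.999 = 95.667 g/mol.
Mass of O per formula unit: 3 × 15.999 = 47.997 g.
Weight fraction O = 47.997 / 95.667 = 0.5017.

50.17 mass %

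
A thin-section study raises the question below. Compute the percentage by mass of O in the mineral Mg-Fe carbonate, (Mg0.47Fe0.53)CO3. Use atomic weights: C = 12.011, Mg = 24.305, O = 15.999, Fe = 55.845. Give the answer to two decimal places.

47.51 weight percent

Molar mass of (Mg0.47Fe0.53)CO3: 0.47×24.305 + 0.53×55.845 + 1×12.011 + 3×15.999 = 101.029 g/mol.
Mass of O per formula unit: 3 × 15.999 = 47.997 g.
Weight fraction O = 47.997 / 101.029 = 0.4751.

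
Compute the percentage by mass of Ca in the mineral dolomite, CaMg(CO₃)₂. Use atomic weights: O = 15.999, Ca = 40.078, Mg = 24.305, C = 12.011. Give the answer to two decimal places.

M(CaMg(CO₃)₂) = 184.399 g/mol.
Ca contributes 1 × 40.078 = 40.078 g per mole.
40.078/184.399 = 0.2173 → 21.73%.

21.73 wt%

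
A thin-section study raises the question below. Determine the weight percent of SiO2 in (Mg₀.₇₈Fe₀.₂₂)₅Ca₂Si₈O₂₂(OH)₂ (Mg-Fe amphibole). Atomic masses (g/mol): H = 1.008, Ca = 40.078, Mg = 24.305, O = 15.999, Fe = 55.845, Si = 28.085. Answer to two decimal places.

M((Mg₀.₇₈Fe₀.₂₂)₅Ca₂Si₈O₂₂(OH)₂) = 847.047 g/mol; M(SiO2) = 60.083 g/mol.
Moles SiO2 per formula unit = 8 Si ÷ 1 = 8.0000.
SiO2 fraction = (8.0000 × 60.083) / 847.047 = 480.664/847.047 = 0.5675.

56.75 wt%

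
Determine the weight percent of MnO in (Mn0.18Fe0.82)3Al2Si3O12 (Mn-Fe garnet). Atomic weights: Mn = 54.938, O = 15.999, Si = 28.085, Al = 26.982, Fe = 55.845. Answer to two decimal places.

7.70 wt%

Formula mass = 497.252 g/mol.
0.54 Mn → 0.5400 mol MnO per formula unit; M(MnO) = 70.937, so MnO mass = 38.306 g.
38.306/497.252 × 100 = 7.70 wt%.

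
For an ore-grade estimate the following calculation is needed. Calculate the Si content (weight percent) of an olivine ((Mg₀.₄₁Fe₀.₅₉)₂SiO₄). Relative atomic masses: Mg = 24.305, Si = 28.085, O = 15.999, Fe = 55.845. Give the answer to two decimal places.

15.79 weight percent

Molar mass of (Mg₀.₄₁Fe₀.₅₉)₂SiO₄: 0.82×24.305 + 1.18×55.845 + 1×28.085 + 4×15.999 = 177.908 g/mol.
Mass of Si per formula unit: 1 × 28.085 = 28.085 g.
Weight fraction Si = 28.085 / 177.908 = 0.1579.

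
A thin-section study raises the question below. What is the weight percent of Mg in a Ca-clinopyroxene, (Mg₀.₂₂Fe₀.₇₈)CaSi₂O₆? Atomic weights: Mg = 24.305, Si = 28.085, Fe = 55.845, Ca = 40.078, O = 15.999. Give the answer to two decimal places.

Formula mass = 0.22*24.305 + 0.78*55.845 + 1*40.078 + 2*28.085 + 6*15.999 = 241.148 g/mol, of which 5.347 g is Mg.
So Mg makes up 5.347/241.148 = 0.0222 of the mass, i.e. 2.22%.

2.22 mass %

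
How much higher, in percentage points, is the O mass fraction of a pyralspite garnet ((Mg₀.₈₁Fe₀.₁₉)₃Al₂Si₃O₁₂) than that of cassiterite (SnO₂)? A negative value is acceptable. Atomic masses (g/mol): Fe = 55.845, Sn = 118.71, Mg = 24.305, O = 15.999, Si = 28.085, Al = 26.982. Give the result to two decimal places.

24.36 percentage points

First mineral: 191.988 g O in 421.100 g formula = 45.59 wt% O.
Second mineral: 31.998 g O in 150.708 g formula = 21.23 wt% O.
45.59% − 21.23% gives a difference of 24.36 percentage points.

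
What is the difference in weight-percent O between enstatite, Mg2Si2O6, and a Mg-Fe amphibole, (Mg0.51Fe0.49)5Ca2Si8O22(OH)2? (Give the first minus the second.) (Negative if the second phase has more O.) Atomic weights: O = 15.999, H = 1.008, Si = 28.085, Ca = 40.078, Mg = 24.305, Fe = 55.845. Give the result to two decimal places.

First mineral: 95.994 g O in 200.774 g formula = 47.81 wt% O.
Second mineral: 383.976 g O in 889.626 g formula = 43.16 wt% O.
47.81% − 43.16% gives a difference of 4.65 percentage points.

4.65 percentage points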